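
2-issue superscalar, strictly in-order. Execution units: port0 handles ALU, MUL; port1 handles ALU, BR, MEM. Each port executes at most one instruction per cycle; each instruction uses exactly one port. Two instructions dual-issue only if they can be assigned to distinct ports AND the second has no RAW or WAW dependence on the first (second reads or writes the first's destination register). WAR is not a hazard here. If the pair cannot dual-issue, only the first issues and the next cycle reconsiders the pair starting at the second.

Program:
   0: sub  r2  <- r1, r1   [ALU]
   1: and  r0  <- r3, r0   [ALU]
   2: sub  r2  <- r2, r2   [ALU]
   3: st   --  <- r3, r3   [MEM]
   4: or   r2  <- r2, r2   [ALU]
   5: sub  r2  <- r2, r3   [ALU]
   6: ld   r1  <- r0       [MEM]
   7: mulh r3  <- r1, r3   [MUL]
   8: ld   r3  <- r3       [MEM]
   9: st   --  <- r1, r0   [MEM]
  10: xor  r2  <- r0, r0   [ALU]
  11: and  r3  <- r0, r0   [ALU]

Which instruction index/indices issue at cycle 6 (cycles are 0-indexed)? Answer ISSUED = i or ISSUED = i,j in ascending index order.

#0 head=0: sub.ALU;and.ALU i0,i1 2-wide
#1 head=2: sub.ALU;st.MEM i2,i3 2-wide
#2 head=4: or.ALU i4 RAW+WAW r2
#3 head=5: sub.ALU;ld.MEM i5,i6 2-wide
#4 head=7: mulh.MUL i7 RAW+WAW r3
#5 head=8: ld.MEM i8 no-port MEM/MEM
#6 head=9: st.MEM;xor.ALU i9,i10 2-wide
#7 head=11: and.ALU i11 tail

ISSUED = 9,10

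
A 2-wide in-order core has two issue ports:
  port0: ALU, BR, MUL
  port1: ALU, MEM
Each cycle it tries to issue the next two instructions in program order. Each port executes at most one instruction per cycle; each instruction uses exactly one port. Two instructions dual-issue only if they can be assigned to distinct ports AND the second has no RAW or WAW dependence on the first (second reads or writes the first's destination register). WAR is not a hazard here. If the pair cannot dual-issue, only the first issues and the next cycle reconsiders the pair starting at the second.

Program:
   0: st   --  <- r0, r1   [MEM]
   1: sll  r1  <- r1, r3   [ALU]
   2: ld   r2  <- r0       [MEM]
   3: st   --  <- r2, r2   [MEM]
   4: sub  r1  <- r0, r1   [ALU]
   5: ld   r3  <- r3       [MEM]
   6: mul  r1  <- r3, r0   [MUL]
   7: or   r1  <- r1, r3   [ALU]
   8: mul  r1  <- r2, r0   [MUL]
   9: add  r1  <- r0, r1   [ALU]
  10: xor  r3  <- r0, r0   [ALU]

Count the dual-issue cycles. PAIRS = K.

c0: i0&i1 st.MEM sll.ALU  2-wide
c1: i2 ld.MEM  no-port MEM/MEM
c2: i3&i4 st.MEM sub.ALU  2-wide
c3: i5 ld.MEM  RAW r3
c4: i6 mul.MUL  RAW+WAW r1
c5: i7 or.ALU  WAW r1
c6: i8 mul.MUL  RAW+WAW r1
c7: i9&i10 add.ALU xor.ALU  2-wide

PAIRS = 3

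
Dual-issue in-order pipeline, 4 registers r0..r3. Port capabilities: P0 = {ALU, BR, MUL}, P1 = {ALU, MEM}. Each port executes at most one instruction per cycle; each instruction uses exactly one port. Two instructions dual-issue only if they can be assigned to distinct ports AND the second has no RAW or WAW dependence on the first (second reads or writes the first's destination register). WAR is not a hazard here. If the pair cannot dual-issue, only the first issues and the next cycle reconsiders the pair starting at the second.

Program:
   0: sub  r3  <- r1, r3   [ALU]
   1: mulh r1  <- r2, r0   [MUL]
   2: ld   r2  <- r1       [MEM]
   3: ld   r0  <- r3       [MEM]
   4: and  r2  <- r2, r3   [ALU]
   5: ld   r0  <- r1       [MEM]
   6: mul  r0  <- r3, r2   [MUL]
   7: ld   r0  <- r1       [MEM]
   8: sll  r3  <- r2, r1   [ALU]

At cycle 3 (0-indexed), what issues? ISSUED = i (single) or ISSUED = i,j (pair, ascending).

[0] i0,i1  sub.ALU+mulh.MUL  -- dual
[1] i2  ld.MEM  -- no-port MEM/MEM
[2] i3,i4  ld.MEM+and.ALU  -- dual
[3] i5  ld.MEM  -- WAW r0
[4] i6  mul.MUL  -- WAW r0
[5] i7,i8  ld.MEM+sll.ALU  -- dual

ISSUED = 5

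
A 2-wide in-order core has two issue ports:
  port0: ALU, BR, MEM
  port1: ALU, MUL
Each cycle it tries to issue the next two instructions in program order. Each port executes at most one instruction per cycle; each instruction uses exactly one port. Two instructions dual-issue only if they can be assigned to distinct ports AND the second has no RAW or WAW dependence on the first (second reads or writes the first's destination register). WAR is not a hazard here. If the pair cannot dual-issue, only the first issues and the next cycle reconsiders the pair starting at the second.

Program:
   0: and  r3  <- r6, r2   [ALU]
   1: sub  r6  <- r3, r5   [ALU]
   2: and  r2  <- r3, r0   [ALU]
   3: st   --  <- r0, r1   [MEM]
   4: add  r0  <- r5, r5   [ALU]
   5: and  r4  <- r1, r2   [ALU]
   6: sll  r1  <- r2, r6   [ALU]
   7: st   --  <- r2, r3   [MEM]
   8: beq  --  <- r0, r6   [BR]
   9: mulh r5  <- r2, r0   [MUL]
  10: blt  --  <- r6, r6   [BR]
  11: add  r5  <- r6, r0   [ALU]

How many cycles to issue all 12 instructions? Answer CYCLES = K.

  cy0 -> i0 (and) RAW r3
  cy1 -> i1,i2 (sub/and) dual
  cy2 -> i3,i4 (st/add) dual
  cy3 -> i5,i6 (and/sll) dual
  cy4 -> i7 (st) no-port MEM/BR
  cy5 -> i8,i9 (beq/mulh) dual
  cy6 -> i10,i11 (blt/add) dual

CYCLES = 7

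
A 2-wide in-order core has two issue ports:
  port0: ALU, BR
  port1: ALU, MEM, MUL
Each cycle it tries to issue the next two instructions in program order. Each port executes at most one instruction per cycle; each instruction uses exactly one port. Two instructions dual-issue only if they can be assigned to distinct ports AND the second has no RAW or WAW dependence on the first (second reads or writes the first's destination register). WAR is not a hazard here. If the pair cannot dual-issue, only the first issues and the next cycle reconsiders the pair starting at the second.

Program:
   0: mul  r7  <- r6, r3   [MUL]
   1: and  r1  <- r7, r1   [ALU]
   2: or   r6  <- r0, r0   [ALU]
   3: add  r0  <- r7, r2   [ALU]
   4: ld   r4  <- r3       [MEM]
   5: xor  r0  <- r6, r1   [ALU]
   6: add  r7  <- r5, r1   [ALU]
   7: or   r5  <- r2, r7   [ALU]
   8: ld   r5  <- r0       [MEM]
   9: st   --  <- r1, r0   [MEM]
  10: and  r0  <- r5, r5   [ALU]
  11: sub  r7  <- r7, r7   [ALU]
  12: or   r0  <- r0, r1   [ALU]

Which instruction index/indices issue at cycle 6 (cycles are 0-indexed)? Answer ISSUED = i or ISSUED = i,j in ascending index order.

ISSUED = 9,10

t=0 i0:mul ; RAW r7
t=1 i1,i2:and or ; dual
t=2 i3,i4:add ld ; dual
t=3 i5,i6:xor add ; dual
t=4 i7:or ; WAW r5
t=5 i8:ld ; no-port MEM/MEM
t=6 i9,i10:st and ; dual
t=7 i11,i12:sub or ; dual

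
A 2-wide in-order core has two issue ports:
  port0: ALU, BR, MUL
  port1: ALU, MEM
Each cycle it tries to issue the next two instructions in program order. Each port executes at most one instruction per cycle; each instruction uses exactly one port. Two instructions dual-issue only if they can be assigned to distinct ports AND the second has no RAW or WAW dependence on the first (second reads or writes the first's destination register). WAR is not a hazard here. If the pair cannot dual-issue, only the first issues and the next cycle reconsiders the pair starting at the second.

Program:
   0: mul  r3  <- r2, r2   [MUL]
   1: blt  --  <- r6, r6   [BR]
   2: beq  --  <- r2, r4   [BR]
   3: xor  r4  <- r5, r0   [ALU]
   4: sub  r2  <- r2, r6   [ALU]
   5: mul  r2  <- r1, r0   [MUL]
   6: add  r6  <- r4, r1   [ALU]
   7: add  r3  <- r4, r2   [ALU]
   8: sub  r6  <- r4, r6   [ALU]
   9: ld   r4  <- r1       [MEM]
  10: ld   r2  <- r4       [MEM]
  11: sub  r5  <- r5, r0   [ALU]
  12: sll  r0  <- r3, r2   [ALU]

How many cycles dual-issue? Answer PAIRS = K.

PAIRS = 4

0. mul @i0  | no-port MUL/BR
1. blt @i1  | no-port BR/BR
2. beq+xor @i2/i3  | pair
3. sub @i4  | WAW r2
4. mul+add @i5/i6  | pair
5. add+sub @i7/i8  | pair
6. ld @i9  | no-port MEM/MEM
7. ld+sub @i10/i11  | pair
8. sll @i12  | tail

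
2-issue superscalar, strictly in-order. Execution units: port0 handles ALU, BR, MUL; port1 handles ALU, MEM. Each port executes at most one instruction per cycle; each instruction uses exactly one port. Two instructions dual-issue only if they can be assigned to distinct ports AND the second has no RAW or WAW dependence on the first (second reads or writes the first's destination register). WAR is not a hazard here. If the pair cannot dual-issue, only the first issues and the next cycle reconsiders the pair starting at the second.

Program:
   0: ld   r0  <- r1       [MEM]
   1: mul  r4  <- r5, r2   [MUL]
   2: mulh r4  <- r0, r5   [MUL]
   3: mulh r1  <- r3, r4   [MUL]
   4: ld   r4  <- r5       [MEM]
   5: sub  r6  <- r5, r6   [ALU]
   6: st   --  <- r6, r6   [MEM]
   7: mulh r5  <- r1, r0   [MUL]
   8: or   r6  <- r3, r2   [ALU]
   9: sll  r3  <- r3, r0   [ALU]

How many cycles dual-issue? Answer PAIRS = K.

#0 head=0: ld;mul i0/i1 pair
#1 head=2: mulh i2 no-port MUL/MUL
#2 head=3: mulh;ld i3/i4 pair
#3 head=5: sub i5 RAW r6
#4 head=6: st;mulh i6/i7 pair
#5 head=8: or;sll i8/i9 pair

PAIRS = 4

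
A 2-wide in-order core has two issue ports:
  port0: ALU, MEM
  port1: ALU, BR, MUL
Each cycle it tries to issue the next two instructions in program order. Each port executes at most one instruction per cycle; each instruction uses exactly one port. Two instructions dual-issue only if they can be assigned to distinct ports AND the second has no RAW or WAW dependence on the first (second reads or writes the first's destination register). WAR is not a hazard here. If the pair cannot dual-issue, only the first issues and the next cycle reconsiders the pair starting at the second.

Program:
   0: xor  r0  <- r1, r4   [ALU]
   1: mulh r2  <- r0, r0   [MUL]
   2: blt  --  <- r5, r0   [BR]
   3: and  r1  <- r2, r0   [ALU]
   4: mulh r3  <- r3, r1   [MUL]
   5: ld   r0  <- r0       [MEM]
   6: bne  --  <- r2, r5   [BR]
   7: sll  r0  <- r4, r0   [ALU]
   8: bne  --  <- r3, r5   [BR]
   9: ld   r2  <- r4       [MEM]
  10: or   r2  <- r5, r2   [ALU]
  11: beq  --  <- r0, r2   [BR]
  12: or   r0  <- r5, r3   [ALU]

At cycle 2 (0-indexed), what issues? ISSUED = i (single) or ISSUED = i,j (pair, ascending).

c0: i0 xor  RAW r0
c1: i1 mulh  no-port MUL/BR
c2: i2&i3 blt and  dual
c3: i4&i5 mulh ld  dual
c4: i6&i7 bne sll  dual
c5: i8&i9 bne ld  dual
c6: i10 or  RAW r2
c7: i11&i12 beq or  dual

ISSUED = 2,3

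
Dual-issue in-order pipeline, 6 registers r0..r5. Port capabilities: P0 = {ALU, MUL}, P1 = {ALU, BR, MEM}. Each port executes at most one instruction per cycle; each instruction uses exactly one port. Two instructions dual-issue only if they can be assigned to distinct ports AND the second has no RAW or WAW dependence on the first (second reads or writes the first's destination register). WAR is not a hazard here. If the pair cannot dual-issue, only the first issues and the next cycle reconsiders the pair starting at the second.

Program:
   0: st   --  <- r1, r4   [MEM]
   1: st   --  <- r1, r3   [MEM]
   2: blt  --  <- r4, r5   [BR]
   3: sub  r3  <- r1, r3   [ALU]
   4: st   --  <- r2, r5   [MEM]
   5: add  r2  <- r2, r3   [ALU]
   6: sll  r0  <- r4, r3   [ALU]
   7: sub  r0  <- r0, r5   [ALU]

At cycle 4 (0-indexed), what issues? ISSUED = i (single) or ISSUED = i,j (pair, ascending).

ISSUED = 6

t=0 i0:st.MEM ; no-port MEM/MEM
t=1 i1:st.MEM ; no-port MEM/BR
t=2 i2+i3:blt.BR+sub.ALU ; pair
t=3 i4+i5:st.MEM+add.ALU ; pair
t=4 i6:sll.ALU ; RAW+WAW r0
t=5 i7:sub.ALU ; tail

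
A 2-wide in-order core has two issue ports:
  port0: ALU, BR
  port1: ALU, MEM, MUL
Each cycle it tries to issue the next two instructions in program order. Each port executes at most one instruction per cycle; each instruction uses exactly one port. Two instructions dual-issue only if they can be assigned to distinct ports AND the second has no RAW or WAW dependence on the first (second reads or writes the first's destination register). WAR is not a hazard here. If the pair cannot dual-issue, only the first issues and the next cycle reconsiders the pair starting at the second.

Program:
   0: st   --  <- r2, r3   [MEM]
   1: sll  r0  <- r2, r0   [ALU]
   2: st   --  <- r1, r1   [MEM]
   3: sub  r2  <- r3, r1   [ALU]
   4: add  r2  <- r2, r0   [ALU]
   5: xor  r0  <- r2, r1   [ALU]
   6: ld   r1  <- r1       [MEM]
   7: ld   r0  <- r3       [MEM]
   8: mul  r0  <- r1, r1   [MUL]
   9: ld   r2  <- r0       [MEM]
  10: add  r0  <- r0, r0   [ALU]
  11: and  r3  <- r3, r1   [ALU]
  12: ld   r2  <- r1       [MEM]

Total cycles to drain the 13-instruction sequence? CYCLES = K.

[0] i0&i1  st.MEM/sll.ALU  -- pair
[1] i2&i3  st.MEM/sub.ALU  -- pair
[2] i4  add.ALU  -- RAW r2
[3] i5&i6  xor.ALU/ld.MEM  -- pair
[4] i7  ld.MEM  -- no-port MEM/MUL
[5] i8  mul.MUL  -- no-port MUL/MEM
[6] i9&i10  ld.MEM/add.ALU  -- pair
[7] i11&i12  and.ALU/ld.MEM  -- pair

CYCLES = 8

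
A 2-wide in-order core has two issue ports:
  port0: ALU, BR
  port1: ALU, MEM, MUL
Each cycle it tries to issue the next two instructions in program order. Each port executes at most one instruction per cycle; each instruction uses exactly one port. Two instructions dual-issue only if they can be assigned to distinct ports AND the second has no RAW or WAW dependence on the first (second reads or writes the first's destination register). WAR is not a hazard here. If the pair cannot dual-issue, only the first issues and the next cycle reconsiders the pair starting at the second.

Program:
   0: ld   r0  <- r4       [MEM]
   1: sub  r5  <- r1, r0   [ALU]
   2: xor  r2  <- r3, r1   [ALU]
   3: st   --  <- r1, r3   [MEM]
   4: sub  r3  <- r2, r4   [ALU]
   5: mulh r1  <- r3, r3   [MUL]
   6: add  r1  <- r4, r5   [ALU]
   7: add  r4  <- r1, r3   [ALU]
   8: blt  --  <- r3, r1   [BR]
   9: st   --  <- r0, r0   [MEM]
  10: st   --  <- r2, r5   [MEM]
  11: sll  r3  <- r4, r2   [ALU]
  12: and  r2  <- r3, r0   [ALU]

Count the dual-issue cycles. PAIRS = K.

PAIRS = 4

0. ld.MEM @i0  | RAW r0
1. sub.ALU;xor.ALU @i1+i2  | dual
2. st.MEM;sub.ALU @i3+i4  | dual
3. mulh.MUL @i5  | WAW r1
4. add.ALU @i6  | RAW r1
5. add.ALU;blt.BR @i7+i8  | dual
6. st.MEM @i9  | no-port MEM/MEM
7. st.MEM;sll.ALU @i10+i11  | dual
8. and.ALU @i12  | tail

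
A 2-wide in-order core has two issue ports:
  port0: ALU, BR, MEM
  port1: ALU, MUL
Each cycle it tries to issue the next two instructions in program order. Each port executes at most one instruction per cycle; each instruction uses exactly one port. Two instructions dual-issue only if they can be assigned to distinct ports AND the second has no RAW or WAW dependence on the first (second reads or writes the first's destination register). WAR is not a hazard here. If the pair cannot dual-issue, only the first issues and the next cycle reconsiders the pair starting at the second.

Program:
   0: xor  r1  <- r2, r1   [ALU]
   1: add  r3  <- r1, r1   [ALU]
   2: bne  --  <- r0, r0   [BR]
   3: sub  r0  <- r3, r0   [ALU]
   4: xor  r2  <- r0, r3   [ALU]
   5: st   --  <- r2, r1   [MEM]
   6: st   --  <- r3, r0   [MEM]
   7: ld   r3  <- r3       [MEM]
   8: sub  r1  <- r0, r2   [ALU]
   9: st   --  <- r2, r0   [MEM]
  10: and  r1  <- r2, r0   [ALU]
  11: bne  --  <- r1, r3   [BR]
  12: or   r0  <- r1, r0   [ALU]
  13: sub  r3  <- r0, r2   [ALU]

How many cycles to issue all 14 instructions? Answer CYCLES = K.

#0 head=0: xor i0 RAW r1
#1 head=1: add;bne i1,i2 dual
#2 head=3: sub i3 RAW r0
#3 head=4: xor i4 RAW r2
#4 head=5: st i5 no-port MEM/MEM
#5 head=6: st i6 no-port MEM/MEM
#6 head=7: ld;sub i7,i8 dual
#7 head=9: st;and i9,i10 dual
#8 head=11: bne;or i11,i12 dual
#9 head=13: sub i13 tail

CYCLES = 10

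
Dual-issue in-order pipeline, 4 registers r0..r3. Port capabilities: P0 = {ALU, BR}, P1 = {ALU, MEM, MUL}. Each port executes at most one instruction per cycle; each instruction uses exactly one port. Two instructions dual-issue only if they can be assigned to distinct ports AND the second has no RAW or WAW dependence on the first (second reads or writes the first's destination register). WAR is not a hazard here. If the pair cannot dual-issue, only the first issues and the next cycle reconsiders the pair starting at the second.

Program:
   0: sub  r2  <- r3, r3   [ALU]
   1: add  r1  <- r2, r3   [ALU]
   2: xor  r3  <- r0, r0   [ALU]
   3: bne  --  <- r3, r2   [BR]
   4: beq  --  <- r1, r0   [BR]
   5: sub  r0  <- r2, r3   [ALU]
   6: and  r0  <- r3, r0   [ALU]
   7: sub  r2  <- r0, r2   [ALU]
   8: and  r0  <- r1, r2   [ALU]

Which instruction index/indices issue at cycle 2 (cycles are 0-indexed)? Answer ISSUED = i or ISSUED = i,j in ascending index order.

ISSUED = 3

#0 head=0: sub i0 RAW r2
#1 head=1: add xor i1/i2 pair
#2 head=3: bne i3 no-port BR/BR
#3 head=4: beq sub i4/i5 pair
#4 head=6: and i6 RAW r0
#5 head=7: sub i7 RAW r2
#6 head=8: and i8 tail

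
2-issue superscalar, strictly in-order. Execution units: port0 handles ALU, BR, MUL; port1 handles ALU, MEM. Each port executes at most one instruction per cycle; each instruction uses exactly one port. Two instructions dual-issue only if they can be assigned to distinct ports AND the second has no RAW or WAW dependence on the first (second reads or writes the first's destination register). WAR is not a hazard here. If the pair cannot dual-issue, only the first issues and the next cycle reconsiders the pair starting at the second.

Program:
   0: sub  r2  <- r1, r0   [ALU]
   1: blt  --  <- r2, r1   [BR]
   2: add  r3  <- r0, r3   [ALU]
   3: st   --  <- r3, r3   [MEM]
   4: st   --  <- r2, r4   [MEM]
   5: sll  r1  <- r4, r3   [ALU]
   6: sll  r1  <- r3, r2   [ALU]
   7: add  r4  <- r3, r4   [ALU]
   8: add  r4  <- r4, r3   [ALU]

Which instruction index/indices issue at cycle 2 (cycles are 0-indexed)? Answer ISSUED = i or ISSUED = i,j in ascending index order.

ISSUED = 3

[0] i0  sub.ALU  -- RAW r2
[1] i1/i2  blt.BR/add.ALU  -- 2-wide
[2] i3  st.MEM  -- no-port MEM/MEM
[3] i4/i5  st.MEM/sll.ALU  -- 2-wide
[4] i6/i7  sll.ALU/add.ALU  -- 2-wide
[5] i8  add.ALU  -- tail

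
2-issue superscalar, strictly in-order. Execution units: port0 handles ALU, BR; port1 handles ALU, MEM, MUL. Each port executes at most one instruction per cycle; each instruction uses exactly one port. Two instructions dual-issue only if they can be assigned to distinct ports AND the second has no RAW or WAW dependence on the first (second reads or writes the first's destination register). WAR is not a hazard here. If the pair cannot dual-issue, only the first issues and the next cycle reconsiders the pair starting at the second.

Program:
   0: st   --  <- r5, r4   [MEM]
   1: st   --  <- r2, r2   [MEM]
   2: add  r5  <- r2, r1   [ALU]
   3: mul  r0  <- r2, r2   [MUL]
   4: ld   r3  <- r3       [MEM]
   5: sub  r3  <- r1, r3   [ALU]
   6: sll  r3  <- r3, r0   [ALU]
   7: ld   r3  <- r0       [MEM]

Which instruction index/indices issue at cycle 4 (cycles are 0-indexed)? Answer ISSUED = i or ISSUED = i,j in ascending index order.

ISSUED = 5

[0] i0  st  -- no-port MEM/MEM
[1] i1,i2  st;add  -- 2-wide
[2] i3  mul  -- no-port MUL/MEM
[3] i4  ld  -- RAW+WAW r3
[4] i5  sub  -- RAW+WAW r3
[5] i6  sll  -- WAW r3
[6] i7  ld  -- tail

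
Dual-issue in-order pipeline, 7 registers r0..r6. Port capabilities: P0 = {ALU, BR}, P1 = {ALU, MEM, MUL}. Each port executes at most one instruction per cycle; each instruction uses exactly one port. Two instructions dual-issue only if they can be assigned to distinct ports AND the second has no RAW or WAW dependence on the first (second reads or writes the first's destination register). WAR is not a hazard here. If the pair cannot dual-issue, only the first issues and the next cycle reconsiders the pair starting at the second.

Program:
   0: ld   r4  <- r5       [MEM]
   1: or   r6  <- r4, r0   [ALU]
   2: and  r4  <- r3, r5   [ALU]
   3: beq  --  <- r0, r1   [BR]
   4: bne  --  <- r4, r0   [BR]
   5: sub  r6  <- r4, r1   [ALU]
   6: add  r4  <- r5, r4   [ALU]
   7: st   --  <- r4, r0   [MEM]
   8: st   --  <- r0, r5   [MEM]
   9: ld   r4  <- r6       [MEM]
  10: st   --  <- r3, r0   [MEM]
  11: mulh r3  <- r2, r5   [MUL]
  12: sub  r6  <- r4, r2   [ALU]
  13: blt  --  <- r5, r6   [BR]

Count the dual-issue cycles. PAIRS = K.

  cy0 -> i0 (ld) RAW r4
  cy1 -> i1,i2 (or and) dual
  cy2 -> i3 (beq) no-port BR/BR
  cy3 -> i4,i5 (bne sub) dual
  cy4 -> i6 (add) RAW r4
  cy5 -> i7 (st) no-port MEM/MEM
  cy6 -> i8 (st) no-port MEM/MEM
  cy7 -> i9 (ld) no-port MEM/MEM
  cy8 -> i10 (st) no-port MEM/MUL
  cy9 -> i11,i12 (mulh sub) dual
  cy10 -> i13 (blt) tail

PAIRS = 3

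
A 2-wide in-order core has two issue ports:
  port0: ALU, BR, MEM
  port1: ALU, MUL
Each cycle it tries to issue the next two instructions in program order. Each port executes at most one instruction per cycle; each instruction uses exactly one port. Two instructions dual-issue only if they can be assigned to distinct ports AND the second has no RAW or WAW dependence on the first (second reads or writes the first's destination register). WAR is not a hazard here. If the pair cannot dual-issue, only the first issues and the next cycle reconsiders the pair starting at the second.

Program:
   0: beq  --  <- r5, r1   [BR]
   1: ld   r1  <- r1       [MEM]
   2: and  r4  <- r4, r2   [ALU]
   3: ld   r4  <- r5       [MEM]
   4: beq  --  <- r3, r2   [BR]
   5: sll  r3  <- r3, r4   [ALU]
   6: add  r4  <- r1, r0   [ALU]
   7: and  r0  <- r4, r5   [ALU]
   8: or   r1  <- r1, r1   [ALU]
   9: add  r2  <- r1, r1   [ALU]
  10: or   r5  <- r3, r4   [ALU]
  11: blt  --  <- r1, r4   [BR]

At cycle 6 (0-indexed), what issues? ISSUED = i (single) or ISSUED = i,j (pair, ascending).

  cy0 -> i0 (beq.BR) no-port BR/MEM
  cy1 -> i1,i2 (ld.MEM+and.ALU) dual
  cy2 -> i3 (ld.MEM) no-port MEM/BR
  cy3 -> i4,i5 (beq.BR+sll.ALU) dual
  cy4 -> i6 (add.ALU) RAW r4
  cy5 -> i7,i8 (and.ALU+or.ALU) dual
  cy6 -> i9,i10 (add.ALU+or.ALU) dual
  cy7 -> i11 (blt.BR) tail

ISSUED = 9,10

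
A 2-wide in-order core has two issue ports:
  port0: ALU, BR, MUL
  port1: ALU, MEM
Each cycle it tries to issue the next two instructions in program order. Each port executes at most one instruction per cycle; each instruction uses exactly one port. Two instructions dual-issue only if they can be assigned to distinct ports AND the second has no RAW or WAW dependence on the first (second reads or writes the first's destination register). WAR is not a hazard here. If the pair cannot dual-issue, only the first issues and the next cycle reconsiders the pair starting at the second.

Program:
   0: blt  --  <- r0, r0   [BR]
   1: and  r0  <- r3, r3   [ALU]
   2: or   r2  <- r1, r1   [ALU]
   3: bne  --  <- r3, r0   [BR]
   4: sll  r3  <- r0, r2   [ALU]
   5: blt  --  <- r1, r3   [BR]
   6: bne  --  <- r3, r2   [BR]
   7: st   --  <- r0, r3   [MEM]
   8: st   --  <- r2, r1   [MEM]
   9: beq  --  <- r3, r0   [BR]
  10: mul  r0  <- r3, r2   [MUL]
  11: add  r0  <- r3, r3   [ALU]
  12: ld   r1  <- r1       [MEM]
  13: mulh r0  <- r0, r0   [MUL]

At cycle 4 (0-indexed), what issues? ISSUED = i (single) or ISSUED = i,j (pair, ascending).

t=0 i0+i1:blt+and ; pair
t=1 i2+i3:or+bne ; pair
t=2 i4:sll ; RAW r3
t=3 i5:blt ; no-port BR/BR
t=4 i6+i7:bne+st ; pair
t=5 i8+i9:st+beq ; pair
t=6 i10:mul ; WAW r0
t=7 i11+i12:add+ld ; pair
t=8 i13:mulh ; tail

ISSUED = 6,7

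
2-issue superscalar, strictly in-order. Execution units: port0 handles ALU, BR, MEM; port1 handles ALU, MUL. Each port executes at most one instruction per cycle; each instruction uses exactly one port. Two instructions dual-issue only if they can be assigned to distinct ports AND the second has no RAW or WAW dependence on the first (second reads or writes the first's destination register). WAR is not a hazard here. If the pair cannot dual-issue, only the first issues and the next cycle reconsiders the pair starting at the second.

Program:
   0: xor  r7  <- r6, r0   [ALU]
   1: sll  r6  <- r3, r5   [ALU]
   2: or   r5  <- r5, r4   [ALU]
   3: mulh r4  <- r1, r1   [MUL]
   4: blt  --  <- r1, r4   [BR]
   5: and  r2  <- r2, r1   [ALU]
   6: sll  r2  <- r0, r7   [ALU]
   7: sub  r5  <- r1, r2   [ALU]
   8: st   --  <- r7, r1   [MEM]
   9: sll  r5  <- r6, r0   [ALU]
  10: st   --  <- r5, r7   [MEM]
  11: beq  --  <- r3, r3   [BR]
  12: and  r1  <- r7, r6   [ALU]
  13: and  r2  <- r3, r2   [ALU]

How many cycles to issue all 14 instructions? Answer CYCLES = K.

CYCLES = 9

  cy0 -> i0/i1 (xor.ALU;sll.ALU) pair
  cy1 -> i2/i3 (or.ALU;mulh.MUL) pair
  cy2 -> i4/i5 (blt.BR;and.ALU) pair
  cy3 -> i6 (sll.ALU) RAW r2
  cy4 -> i7/i8 (sub.ALU;st.MEM) pair
  cy5 -> i9 (sll.ALU) RAW r5
  cy6 -> i10 (st.MEM) no-port MEM/BR
  cy7 -> i11/i12 (beq.BR;and.ALU) pair
  cy8 -> i13 (and.ALU) tail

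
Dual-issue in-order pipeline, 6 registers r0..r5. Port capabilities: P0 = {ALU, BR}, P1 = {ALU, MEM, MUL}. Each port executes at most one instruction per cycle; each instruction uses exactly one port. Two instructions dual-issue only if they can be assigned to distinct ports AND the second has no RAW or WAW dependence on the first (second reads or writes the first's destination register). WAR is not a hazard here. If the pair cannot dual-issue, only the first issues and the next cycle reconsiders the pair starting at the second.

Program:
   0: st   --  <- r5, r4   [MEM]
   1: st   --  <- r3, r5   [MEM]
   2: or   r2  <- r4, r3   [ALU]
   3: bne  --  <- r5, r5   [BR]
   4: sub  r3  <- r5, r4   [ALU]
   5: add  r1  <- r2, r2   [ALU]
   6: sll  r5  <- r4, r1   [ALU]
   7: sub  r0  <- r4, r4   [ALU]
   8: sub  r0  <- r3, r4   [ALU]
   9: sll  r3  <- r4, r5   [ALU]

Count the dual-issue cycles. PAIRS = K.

#0 head=0: st.MEM i0 no-port MEM/MEM
#1 head=1: st.MEM;or.ALU i1/i2 pair
#2 head=3: bne.BR;sub.ALU i3/i4 pair
#3 head=5: add.ALU i5 RAW r1
#4 head=6: sll.ALU;sub.ALU i6/i7 pair
#5 head=8: sub.ALU;sll.ALU i8/i9 pair

PAIRS = 4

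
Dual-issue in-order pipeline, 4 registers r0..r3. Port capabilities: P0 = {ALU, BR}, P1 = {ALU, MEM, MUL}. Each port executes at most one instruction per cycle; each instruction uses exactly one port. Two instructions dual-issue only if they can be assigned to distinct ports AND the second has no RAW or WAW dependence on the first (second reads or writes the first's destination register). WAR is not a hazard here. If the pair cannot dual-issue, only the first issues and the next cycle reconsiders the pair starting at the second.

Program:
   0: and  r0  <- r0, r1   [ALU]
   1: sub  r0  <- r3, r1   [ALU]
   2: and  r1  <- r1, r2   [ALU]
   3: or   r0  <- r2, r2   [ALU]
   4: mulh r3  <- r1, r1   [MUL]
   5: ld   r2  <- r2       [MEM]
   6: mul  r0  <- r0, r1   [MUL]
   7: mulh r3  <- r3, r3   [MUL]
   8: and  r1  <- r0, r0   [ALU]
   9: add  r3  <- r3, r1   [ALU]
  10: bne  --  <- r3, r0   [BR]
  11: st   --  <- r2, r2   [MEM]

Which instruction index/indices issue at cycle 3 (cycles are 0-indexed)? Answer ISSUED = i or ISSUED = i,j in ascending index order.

ISSUED = 5

  cy0 -> i0 (and) WAW r0
  cy1 -> i1&i2 (sub and) pair
  cy2 -> i3&i4 (or mulh) pair
  cy3 -> i5 (ld) no-port MEM/MUL
  cy4 -> i6 (mul) no-port MUL/MUL
  cy5 -> i7&i8 (mulh and) pair
  cy6 -> i9 (add) RAW r3
  cy7 -> i10&i11 (bne st) pair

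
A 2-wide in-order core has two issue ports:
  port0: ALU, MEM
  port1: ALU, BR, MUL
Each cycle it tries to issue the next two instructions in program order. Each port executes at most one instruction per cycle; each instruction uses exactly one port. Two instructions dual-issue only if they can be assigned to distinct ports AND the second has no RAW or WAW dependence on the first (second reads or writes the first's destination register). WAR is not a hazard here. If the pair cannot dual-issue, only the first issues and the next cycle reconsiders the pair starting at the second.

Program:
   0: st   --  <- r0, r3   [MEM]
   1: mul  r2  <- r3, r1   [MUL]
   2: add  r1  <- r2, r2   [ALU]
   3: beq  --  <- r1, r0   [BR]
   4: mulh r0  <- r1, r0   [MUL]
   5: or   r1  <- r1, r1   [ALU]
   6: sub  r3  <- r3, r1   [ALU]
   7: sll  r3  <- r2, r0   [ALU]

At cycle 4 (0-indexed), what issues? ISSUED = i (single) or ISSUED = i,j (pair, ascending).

ISSUED = 6

#0 head=0: st+mul i0&i1 pair
#1 head=2: add i2 RAW r1
#2 head=3: beq i3 no-port BR/MUL
#3 head=4: mulh+or i4&i5 pair
#4 head=6: sub i6 WAW r3
#5 head=7: sll i7 tail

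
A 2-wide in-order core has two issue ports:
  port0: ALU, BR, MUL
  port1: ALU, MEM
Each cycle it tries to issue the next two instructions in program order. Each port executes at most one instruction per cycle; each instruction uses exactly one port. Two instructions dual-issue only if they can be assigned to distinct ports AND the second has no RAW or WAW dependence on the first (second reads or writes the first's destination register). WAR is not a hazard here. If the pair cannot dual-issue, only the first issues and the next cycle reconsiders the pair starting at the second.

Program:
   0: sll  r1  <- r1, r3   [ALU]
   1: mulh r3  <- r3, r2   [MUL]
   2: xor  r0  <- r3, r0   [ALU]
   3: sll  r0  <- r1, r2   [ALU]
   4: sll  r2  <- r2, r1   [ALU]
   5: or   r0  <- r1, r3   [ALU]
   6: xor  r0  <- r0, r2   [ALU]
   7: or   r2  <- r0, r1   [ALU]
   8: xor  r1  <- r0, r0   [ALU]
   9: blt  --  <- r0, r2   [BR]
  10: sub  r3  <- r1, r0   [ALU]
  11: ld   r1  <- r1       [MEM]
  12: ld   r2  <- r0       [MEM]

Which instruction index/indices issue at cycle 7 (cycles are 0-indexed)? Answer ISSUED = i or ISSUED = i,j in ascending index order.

ISSUED = 11

t=0 i0&i1:sll.ALU mulh.MUL ; 2-wide
t=1 i2:xor.ALU ; WAW r0
t=2 i3&i4:sll.ALU sll.ALU ; 2-wide
t=3 i5:or.ALU ; RAW+WAW r0
t=4 i6:xor.ALU ; RAW r0
t=5 i7&i8:or.ALU xor.ALU ; 2-wide
t=6 i9&i10:blt.BR sub.ALU ; 2-wide
t=7 i11:ld.MEM ; no-port MEM/MEM
t=8 i12:ld.MEM ; tail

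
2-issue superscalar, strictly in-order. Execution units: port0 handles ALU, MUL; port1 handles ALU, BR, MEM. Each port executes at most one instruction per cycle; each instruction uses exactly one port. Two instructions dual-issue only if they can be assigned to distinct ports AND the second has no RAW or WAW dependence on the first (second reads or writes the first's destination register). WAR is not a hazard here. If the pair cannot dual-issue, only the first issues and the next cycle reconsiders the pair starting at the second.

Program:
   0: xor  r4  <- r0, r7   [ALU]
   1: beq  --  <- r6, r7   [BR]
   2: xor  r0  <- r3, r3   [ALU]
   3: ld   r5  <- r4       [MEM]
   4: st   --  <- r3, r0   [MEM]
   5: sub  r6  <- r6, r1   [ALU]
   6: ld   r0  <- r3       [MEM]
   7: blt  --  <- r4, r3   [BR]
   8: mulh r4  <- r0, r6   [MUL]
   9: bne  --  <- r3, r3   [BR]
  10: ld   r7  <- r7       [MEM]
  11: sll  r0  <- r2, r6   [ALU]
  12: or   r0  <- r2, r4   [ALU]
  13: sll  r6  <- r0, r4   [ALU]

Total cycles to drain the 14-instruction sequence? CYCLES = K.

#0 head=0: xor.ALU;beq.BR i0,i1 dual
#1 head=2: xor.ALU;ld.MEM i2,i3 dual
#2 head=4: st.MEM;sub.ALU i4,i5 dual
#3 head=6: ld.MEM i6 no-port MEM/BR
#4 head=7: blt.BR;mulh.MUL i7,i8 dual
#5 head=9: bne.BR i9 no-port BR/MEM
#6 head=10: ld.MEM;sll.ALU i10,i11 dual
#7 head=12: or.ALU i12 RAW r0
#8 head=13: sll.ALU i13 tail

CYCLES = 9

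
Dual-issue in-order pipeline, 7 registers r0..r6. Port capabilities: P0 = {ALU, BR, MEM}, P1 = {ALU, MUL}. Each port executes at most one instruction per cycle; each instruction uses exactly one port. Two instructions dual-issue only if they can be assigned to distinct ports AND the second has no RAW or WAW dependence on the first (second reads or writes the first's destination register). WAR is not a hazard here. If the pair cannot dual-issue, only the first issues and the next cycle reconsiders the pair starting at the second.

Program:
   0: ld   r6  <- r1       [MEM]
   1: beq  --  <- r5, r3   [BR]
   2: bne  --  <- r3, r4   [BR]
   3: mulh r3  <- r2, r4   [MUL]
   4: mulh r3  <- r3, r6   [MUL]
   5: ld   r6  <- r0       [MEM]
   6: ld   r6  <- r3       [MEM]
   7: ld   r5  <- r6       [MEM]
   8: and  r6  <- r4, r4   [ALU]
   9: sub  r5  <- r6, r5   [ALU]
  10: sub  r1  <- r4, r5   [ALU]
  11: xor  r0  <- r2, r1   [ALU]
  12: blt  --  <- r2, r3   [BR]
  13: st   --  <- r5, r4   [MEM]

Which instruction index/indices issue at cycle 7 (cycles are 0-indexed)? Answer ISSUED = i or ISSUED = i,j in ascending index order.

ISSUED = 10

  cy0 -> i0 (ld.MEM) no-port MEM/BR
  cy1 -> i1 (beq.BR) no-port BR/BR
  cy2 -> i2&i3 (bne.BR;mulh.MUL) dual
  cy3 -> i4&i5 (mulh.MUL;ld.MEM) dual
  cy4 -> i6 (ld.MEM) no-port MEM/MEM
  cy5 -> i7&i8 (ld.MEM;and.ALU) dual
  cy6 -> i9 (sub.ALU) RAW r5
  cy7 -> i10 (sub.ALU) RAW r1
  cy8 -> i11&i12 (xor.ALU;blt.BR) dual
  cy9 -> i13 (st.MEM) tail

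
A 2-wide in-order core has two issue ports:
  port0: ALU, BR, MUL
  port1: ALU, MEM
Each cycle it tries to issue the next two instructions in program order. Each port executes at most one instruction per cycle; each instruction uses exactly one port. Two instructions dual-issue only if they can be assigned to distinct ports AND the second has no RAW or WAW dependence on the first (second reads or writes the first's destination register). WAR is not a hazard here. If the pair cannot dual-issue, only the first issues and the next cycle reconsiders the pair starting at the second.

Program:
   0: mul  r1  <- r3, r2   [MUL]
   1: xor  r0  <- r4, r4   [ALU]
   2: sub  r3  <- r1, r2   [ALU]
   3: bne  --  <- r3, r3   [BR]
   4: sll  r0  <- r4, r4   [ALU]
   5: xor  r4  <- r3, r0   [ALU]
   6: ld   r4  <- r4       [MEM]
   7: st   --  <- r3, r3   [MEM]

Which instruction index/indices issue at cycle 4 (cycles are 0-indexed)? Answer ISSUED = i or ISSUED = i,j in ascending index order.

#0 head=0: mul.MUL xor.ALU i0+i1 dual
#1 head=2: sub.ALU i2 RAW r3
#2 head=3: bne.BR sll.ALU i3+i4 dual
#3 head=5: xor.ALU i5 RAW+WAW r4
#4 head=6: ld.MEM i6 no-port MEM/MEM
#5 head=7: st.MEM i7 tail

ISSUED = 6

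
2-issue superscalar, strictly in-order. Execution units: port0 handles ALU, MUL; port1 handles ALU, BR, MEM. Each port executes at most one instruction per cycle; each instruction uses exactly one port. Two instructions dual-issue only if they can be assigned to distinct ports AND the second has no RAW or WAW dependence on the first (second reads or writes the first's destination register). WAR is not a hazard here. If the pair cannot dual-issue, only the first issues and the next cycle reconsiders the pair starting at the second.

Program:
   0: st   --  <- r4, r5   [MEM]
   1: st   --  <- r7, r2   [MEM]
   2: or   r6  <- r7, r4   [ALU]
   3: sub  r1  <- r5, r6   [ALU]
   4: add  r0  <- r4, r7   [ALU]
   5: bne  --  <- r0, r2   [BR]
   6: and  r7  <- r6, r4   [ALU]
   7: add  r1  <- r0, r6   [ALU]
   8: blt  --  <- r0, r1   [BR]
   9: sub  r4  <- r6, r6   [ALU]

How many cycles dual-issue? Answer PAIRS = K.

#0 head=0: st i0 no-port MEM/MEM
#1 head=1: st+or i1+i2 pair
#2 head=3: sub+add i3+i4 pair
#3 head=5: bne+and i5+i6 pair
#4 head=7: add i7 RAW r1
#5 head=8: blt+sub i8+i9 pair

PAIRS = 4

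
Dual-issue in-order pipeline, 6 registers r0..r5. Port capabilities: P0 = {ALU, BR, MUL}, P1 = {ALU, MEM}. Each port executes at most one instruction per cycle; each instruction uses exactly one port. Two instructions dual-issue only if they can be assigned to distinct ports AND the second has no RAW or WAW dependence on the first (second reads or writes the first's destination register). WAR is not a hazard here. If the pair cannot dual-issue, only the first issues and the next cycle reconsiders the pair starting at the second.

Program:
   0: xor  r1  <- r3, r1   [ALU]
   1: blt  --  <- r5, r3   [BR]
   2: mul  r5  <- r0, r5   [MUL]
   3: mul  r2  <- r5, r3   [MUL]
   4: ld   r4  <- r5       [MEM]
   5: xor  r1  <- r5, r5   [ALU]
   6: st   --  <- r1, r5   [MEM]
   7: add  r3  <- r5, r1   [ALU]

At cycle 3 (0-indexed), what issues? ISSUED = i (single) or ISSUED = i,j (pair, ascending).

[0] i0,i1  xor blt  -- 2-wide
[1] i2  mul  -- no-port MUL/MUL
[2] i3,i4  mul ld  -- 2-wide
[3] i5  xor  -- RAW r1
[4] i6,i7  st add  -- 2-wide

ISSUED = 5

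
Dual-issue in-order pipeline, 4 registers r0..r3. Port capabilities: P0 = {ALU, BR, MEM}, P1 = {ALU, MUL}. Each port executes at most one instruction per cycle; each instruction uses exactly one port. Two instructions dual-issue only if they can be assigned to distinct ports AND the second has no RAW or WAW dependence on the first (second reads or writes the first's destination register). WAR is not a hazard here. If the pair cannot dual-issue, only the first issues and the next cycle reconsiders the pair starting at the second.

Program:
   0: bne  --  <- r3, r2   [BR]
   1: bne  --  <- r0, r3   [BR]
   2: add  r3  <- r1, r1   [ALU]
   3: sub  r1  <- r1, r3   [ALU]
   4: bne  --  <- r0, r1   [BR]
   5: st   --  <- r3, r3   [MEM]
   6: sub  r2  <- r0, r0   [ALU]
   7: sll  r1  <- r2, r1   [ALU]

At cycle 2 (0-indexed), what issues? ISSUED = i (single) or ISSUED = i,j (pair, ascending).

ISSUED = 3

  cy0 -> i0 (bne.BR) no-port BR/BR
  cy1 -> i1+i2 (bne.BR;add.ALU) pair
  cy2 -> i3 (sub.ALU) RAW r1
  cy3 -> i4 (bne.BR) no-port BR/MEM
  cy4 -> i5+i6 (st.MEM;sub.ALU) pair
  cy5 -> i7 (sll.ALU) tail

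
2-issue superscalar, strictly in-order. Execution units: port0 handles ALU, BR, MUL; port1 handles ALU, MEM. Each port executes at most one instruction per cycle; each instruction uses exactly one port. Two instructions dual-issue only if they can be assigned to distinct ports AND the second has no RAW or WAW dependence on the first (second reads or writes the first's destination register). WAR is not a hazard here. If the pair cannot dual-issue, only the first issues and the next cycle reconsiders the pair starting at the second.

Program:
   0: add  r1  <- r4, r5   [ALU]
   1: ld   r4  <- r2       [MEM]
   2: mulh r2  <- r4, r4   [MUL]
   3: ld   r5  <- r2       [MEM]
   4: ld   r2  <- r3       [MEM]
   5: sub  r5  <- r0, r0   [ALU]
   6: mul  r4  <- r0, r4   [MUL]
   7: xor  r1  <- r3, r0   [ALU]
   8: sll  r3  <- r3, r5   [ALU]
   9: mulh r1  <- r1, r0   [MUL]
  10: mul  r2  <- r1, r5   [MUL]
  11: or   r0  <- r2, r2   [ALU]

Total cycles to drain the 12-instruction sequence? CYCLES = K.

0. add/ld @i0/i1  | 2-wide
1. mulh @i2  | RAW r2
2. ld @i3  | no-port MEM/MEM
3. ld/sub @i4/i5  | 2-wide
4. mul/xor @i6/i7  | 2-wide
5. sll/mulh @i8/i9  | 2-wide
6. mul @i10  | RAW r2
7. or @i11  | tail

CYCLES = 8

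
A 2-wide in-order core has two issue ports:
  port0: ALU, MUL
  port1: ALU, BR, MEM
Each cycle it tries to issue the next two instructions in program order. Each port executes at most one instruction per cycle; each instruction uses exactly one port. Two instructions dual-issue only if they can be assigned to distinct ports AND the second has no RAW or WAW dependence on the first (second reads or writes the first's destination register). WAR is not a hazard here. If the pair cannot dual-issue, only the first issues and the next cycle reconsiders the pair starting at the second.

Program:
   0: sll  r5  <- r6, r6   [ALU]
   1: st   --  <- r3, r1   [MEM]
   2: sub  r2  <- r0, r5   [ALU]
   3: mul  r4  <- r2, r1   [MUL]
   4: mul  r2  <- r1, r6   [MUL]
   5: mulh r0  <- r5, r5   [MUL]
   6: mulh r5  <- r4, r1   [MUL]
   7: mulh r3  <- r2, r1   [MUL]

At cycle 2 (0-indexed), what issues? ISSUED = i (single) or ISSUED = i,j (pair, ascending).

0. sll.ALU+st.MEM @i0,i1  | 2-wide
1. sub.ALU @i2  | RAW r2
2. mul.MUL @i3  | no-port MUL/MUL
3. mul.MUL @i4  | no-port MUL/MUL
4. mulh.MUL @i5  | no-port MUL/MUL
5. mulh.MUL @i6  | no-port MUL/MUL
6. mulh.MUL @i7  | tail

ISSUED = 3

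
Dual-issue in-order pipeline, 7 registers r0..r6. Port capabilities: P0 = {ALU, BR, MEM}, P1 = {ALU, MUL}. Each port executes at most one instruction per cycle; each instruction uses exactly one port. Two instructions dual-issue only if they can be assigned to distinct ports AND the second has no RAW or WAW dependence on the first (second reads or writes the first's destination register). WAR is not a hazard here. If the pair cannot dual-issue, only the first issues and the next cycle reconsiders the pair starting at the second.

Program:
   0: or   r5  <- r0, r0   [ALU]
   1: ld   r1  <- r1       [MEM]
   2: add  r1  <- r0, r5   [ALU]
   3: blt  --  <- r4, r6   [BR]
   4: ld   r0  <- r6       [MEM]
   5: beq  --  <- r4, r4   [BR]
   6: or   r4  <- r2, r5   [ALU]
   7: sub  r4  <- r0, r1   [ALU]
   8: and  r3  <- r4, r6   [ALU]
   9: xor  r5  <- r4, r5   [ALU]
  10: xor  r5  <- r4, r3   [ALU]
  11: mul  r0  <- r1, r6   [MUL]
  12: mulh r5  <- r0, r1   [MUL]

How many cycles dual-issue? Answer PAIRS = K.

PAIRS = 5

#0 head=0: or;ld i0&i1 dual
#1 head=2: add;blt i2&i3 dual
#2 head=4: ld i4 no-port MEM/BR
#3 head=5: beq;or i5&i6 dual
#4 head=7: sub i7 RAW r4
#5 head=8: and;xor i8&i9 dual
#6 head=10: xor;mul i10&i11 dual
#7 head=12: mulh i12 tail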